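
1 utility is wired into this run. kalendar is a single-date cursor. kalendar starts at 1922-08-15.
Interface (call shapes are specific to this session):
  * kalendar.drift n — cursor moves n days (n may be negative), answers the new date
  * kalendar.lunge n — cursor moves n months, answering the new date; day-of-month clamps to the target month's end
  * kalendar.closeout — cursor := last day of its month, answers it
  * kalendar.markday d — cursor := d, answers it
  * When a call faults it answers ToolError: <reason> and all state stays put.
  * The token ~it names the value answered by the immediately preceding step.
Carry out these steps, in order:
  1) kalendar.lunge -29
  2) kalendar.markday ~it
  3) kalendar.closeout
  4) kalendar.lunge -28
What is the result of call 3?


>>> kalendar.lunge n→-29
  1920-03-15
>>> kalendar.markday d→~it
  1920-03-15
>>> kalendar.closeout
  1920-03-31
>>> kalendar.lunge n→-28
  1917-11-30

Answer: 1920-03-31


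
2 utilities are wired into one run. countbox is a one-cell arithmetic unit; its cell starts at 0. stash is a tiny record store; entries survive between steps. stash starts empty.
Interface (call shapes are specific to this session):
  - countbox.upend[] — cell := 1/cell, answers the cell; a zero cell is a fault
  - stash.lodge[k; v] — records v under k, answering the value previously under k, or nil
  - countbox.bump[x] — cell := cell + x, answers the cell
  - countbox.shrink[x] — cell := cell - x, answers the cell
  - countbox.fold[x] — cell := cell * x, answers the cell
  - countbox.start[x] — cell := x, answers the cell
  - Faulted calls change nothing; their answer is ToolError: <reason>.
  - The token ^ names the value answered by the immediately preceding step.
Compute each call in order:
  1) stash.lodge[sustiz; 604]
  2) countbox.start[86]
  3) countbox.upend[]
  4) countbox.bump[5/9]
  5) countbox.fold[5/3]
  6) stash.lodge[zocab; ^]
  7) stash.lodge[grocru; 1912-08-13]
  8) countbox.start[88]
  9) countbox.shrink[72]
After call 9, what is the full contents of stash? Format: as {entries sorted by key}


Answer: {grocru=1912-08-13, sustiz=604, zocab=2195/2322}

Derivation:
Using stash.lodge with sustiz, 604, and observe nil.
Using countbox.start with 86, and get 86.
I use countbox.upend(), and observe 1/86.
I invoke countbox.bump with 5/9, yielding 439/774.
Using countbox.fold with 5/3, and see 2195/2322.
I run stash.lodge with zocab, ^, which returns nil.
I invoke stash.lodge with grocru, 1912-08-13, yielding nil.
I try countbox.start with 88, and see 88.
I invoke countbox.shrink with 72, giving 16.


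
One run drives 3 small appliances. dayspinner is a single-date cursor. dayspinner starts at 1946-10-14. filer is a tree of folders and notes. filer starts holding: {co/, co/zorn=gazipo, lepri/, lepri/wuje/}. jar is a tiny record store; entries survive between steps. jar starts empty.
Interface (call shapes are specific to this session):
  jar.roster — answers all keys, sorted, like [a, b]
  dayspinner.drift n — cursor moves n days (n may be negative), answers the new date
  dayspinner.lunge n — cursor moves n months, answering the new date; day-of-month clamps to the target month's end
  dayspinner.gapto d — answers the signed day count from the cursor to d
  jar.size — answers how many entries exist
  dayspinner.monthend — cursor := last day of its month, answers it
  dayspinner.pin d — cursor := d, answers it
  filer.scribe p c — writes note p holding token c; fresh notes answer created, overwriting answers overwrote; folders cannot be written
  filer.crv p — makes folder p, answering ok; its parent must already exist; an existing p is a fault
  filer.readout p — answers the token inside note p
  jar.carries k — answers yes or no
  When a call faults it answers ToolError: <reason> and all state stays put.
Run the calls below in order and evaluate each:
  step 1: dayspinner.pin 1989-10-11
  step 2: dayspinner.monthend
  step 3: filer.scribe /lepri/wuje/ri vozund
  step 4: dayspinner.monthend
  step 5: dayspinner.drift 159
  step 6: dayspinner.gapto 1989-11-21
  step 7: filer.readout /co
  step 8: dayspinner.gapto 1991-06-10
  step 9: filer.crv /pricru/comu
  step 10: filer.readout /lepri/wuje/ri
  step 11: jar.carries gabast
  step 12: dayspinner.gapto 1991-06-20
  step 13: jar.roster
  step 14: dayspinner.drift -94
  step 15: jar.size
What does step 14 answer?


Using pin on d→1989-10-11, giving 1989-10-11.
Now I run monthend(), and observe 1989-10-31.
I run scribe on p→/lepri/wuje/ri, c→vozund, which returns created.
Using monthend(), → 1989-10-31.
Invoking drift on n→159, which returns 1990-04-08.
I try gapto on d→1989-11-21, and see -138.
Now I run readout on p→/co, giving ToolError: is a directory.
I run gapto on d→1991-06-10, — result: 428.
I invoke crv on p→/pricru/comu, giving ToolError: no parent.
I run readout on p→/lepri/wuje/ri, and observe vozund.
Now I run carries on k→gabast, and see no.
Calling gapto on d→1991-06-20, giving 438.
Calling roster, and get [].
Using drift on n→-94, and observe 1990-01-04.
Now I run size, yielding 0.

Answer: 1990-01-04


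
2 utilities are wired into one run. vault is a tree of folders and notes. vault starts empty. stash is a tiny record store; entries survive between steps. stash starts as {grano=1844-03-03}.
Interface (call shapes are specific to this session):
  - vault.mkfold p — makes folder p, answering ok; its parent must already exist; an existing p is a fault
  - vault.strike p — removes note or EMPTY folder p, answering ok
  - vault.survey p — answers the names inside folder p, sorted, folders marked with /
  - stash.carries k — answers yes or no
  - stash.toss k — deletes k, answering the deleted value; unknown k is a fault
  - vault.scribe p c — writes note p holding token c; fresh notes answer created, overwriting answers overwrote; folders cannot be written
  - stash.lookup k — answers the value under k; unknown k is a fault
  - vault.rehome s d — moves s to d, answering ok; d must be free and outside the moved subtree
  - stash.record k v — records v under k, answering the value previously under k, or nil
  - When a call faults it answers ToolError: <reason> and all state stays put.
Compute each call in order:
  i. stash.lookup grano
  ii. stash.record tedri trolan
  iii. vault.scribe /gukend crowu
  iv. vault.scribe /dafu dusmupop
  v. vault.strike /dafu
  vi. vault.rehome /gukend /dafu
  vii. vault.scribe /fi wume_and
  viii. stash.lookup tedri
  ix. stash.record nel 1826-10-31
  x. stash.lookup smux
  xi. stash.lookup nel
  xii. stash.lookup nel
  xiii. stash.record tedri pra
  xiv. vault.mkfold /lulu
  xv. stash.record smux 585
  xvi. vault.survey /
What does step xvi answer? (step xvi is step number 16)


[in] stash.lookup k=grano
[out] 1844-03-03
[in] stash.record k=tedri v=trolan
[out] nil
[in] vault.scribe p=/gukend c=crowu
[out] created
[in] vault.scribe p=/dafu c=dusmupop
[out] created
[in] vault.strike p=/dafu
[out] ok
[in] vault.rehome s=/gukend d=/dafu
[out] ok
[in] vault.scribe p=/fi c=wume_and
[out] created
[in] stash.lookup k=tedri
[out] trolan
[in] stash.record k=nel v=1826-10-31
[out] nil
[in] stash.lookup k=smux
[out] ToolError: no such key smux
[in] stash.lookup k=nel
[out] 1826-10-31
[in] stash.lookup k=nel
[out] 1826-10-31
[in] stash.record k=tedri v=pra
[out] trolan
[in] vault.mkfold p=/lulu
[out] ok
[in] stash.record k=smux v=585
[out] nil
[in] vault.survey p=/
[out] [dafu, fi, lulu/]

Answer: [dafu, fi, lulu/]


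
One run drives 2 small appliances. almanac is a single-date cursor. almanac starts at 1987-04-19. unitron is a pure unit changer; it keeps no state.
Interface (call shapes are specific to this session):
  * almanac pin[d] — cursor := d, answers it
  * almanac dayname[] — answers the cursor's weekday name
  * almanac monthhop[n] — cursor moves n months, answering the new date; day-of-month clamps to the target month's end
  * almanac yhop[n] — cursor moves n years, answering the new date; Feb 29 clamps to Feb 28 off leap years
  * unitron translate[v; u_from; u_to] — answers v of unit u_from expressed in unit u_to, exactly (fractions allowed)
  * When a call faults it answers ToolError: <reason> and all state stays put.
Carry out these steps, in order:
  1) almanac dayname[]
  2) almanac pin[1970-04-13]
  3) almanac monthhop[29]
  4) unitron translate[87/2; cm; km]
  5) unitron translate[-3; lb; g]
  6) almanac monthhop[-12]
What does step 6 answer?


Answer: 1971-09-13

Derivation:
CALL almanac dayname[]
RET  Sunday
CALL almanac pin[d=1970-04-13]
RET  1970-04-13
CALL almanac monthhop[n=29]
RET  1972-09-13
CALL unitron translate[v=87/2; u_from=cm; u_to=km]
RET  87/200000
CALL unitron translate[v=-3; u_from=lb; u_to=g]
RET  -136077711/100000
CALL almanac monthhop[n=-12]
RET  1971-09-13


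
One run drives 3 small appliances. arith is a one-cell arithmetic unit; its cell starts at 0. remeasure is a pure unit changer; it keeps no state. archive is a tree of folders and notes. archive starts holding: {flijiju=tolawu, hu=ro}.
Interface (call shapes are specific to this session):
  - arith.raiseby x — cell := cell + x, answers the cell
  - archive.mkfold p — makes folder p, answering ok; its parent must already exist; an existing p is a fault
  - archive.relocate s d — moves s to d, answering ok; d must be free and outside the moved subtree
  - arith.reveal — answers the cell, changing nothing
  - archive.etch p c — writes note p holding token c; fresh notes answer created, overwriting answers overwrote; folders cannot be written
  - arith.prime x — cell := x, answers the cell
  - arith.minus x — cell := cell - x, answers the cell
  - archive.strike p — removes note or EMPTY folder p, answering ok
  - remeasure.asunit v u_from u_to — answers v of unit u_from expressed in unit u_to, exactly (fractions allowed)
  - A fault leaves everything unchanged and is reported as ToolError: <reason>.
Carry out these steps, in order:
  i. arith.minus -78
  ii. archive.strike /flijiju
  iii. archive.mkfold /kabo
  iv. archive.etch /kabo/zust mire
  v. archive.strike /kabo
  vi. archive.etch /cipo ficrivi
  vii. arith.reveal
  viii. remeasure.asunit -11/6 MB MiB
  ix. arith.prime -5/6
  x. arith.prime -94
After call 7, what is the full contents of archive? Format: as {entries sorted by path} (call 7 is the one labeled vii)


% arith.minus -78
= 78
% archive.strike /flijiju
= ok
% archive.mkfold /kabo
= ok
% archive.etch /kabo/zust mire
= created
% archive.strike /kabo
= ToolError: not empty
% archive.etch /cipo ficrivi
= created
% arith.reveal
= 78
% remeasure.asunit -11/6 MB MiB
= -171875/98304
% arith.prime -5/6
= -5/6
% arith.prime -94
= -94

Answer: {cipo=ficrivi, hu=ro, kabo/, kabo/zust=mire}


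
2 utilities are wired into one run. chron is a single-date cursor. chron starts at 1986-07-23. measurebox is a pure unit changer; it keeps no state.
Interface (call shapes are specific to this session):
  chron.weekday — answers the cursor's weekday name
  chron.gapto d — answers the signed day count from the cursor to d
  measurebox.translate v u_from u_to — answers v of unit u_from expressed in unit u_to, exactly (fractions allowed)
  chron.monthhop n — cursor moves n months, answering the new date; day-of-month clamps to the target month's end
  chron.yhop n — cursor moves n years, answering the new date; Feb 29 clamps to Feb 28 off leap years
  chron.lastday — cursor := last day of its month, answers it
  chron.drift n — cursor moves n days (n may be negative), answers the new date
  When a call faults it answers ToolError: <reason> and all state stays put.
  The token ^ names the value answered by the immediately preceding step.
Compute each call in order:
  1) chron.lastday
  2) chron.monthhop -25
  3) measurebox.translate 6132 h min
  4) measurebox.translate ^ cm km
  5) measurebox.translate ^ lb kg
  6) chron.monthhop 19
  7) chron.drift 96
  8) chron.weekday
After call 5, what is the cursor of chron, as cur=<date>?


==> chron.lastday()
<== 1986-07-31
==> chron.monthhop(n→-25)
<== 1984-06-30
==> measurebox.translate(v→6132, u_from→h, u_to→min)
<== 367920
==> measurebox.translate(v→^, u_from→cm, u_to→km)
<== 4599/1250
==> measurebox.translate(v→^, u_from→lb, u_to→kg)
<== 208607130963/125000000000
==> chron.monthhop(n→19)
<== 1986-01-30
==> chron.drift(n→96)
<== 1986-05-06
==> chron.weekday()
<== Tuesday

Answer: cur=1984-06-30


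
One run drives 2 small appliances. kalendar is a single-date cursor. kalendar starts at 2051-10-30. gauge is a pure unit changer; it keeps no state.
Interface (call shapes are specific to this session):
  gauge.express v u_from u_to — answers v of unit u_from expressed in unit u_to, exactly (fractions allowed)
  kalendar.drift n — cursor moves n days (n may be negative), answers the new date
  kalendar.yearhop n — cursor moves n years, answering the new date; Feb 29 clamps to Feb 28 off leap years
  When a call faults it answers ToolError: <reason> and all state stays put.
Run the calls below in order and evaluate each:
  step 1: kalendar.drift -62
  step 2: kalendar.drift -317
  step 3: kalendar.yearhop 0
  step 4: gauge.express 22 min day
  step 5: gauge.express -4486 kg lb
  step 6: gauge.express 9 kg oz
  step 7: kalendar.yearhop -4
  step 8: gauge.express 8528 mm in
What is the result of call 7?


Next I call kalendar.drift on n: -62, → 2051-08-29.
Calling kalendar.drift on n: -317, yielding 2050-10-16.
Using kalendar.yearhop on n: 0, and get 2050-10-16.
I run gauge.express on v: 22, u_from: min, u_to: day, yielding 11/720.
I invoke gauge.express on v: -4486, u_from: kg, u_to: lb, and get -448600000000/45359237.
Then gauge.express on v: 9, u_from: kg, u_to: oz, and see 14400000000/45359237.
Calling kalendar.yearhop on n: -4, and observe 2046-10-16.
I invoke gauge.express on v: 8528, u_from: mm, u_to: in, giving 42640/127.

Answer: 2046-10-16


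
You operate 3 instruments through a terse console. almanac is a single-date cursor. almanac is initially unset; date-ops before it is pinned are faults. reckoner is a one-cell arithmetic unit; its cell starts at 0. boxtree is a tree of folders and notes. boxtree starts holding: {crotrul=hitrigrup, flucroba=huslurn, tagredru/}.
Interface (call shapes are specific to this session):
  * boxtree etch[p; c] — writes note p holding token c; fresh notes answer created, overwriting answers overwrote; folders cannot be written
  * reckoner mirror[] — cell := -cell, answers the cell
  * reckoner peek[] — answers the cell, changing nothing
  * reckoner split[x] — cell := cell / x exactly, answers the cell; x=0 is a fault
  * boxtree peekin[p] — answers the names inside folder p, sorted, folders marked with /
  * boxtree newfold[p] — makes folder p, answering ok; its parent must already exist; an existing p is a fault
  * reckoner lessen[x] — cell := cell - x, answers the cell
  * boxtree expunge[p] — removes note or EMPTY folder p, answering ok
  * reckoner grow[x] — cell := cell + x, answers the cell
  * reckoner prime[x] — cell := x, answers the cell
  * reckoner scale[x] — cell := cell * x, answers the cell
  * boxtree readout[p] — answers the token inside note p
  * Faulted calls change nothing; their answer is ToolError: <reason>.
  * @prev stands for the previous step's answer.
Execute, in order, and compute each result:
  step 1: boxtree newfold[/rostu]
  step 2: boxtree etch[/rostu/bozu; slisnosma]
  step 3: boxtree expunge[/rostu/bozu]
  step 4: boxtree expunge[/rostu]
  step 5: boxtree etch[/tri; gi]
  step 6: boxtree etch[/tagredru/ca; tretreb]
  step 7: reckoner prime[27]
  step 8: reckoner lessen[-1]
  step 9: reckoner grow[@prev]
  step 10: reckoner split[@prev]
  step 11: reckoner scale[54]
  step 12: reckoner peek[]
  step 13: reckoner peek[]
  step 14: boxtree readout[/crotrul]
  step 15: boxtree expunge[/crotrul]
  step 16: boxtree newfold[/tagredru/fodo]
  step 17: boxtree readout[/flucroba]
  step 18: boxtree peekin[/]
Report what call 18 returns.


Answer: [flucroba, tagredru/, tri]

Derivation:
// 1. boxtree newfold(p→/rostu) => ok
// 2. boxtree etch(p→/rostu/bozu, c→slisnosma) => created
// 3. boxtree expunge(p→/rostu/bozu) => ok
// 4. boxtree expunge(p→/rostu) => ok
// 5. boxtree etch(p→/tri, c→gi) => created
// 6. boxtree etch(p→/tagredru/ca, c→tretreb) => created
// 7. reckoner prime(x→27) => 27
// 8. reckoner lessen(x→-1) => 28
// 9. reckoner grow(x→@prev) => 56
// 10. reckoner split(x→@prev) => 1
// 11. reckoner scale(x→54) => 54
// 12. reckoner peek() => 54
// 13. reckoner peek() => 54
// 14. boxtree readout(p→/crotrul) => hitrigrup
// 15. boxtree expunge(p→/crotrul) => ok
// 16. boxtree newfold(p→/tagredru/fodo) => ok
// 17. boxtree readout(p→/flucroba) => huslurn
// 18. boxtree peekin(p→/) => [flucroba, tagredru/, tri]


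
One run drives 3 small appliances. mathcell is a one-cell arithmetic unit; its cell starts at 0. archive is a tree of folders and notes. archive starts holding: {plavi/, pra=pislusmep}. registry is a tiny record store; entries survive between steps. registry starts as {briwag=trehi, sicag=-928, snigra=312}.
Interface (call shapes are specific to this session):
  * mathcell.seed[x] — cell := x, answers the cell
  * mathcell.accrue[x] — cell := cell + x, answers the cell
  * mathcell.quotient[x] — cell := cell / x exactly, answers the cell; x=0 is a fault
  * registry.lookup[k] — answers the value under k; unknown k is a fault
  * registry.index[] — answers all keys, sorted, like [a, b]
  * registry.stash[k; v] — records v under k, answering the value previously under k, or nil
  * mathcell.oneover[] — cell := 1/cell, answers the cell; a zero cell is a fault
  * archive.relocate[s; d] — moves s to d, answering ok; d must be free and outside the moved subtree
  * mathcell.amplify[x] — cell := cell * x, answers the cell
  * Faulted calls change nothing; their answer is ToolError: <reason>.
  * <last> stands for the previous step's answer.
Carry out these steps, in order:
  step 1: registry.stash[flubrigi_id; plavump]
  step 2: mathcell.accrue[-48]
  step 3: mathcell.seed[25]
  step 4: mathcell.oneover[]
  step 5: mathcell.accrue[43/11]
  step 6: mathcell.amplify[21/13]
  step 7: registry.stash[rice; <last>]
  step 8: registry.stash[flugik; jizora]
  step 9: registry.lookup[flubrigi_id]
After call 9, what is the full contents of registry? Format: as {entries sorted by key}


Answer: {briwag=trehi, flubrigi_id=plavump, flugik=jizora, rice=22806/3575, sicag=-928, snigra=312}

Derivation:
CALL registry.stash[k: flubrigi_id; v: plavump]
RET  nil
CALL mathcell.accrue[x: -48]
RET  -48
CALL mathcell.seed[x: 25]
RET  25
CALL mathcell.oneover[]
RET  1/25
CALL mathcell.accrue[x: 43/11]
RET  1086/275
CALL mathcell.amplify[x: 21/13]
RET  22806/3575
CALL registry.stash[k: rice; v: <last>]
RET  nil
CALL registry.stash[k: flugik; v: jizora]
RET  nil
CALL registry.lookup[k: flubrigi_id]
RET  plavump


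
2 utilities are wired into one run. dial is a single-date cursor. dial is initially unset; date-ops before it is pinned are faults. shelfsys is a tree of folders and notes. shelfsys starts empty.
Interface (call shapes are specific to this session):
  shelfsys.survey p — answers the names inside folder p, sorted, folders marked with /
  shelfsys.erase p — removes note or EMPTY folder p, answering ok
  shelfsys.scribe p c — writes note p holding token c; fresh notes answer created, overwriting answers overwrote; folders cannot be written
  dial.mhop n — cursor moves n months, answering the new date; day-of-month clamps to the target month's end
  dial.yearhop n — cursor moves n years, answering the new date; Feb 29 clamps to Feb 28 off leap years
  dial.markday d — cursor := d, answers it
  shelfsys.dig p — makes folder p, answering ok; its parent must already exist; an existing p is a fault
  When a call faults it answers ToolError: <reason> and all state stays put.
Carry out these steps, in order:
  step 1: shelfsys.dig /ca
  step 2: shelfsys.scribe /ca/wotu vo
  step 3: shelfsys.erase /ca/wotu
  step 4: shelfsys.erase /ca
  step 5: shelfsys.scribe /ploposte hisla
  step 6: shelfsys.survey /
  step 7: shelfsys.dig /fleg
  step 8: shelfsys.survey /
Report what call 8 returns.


Answer: [fleg/, ploposte]

Derivation:
CALL shelfsys.dig[p→/ca]
RET  ok
CALL shelfsys.scribe[p→/ca/wotu; c→vo]
RET  created
CALL shelfsys.erase[p→/ca/wotu]
RET  ok
CALL shelfsys.erase[p→/ca]
RET  ok
CALL shelfsys.scribe[p→/ploposte; c→hisla]
RET  created
CALL shelfsys.survey[p→/]
RET  [ploposte]
CALL shelfsys.dig[p→/fleg]
RET  ok
CALL shelfsys.survey[p→/]
RET  [fleg/, ploposte]


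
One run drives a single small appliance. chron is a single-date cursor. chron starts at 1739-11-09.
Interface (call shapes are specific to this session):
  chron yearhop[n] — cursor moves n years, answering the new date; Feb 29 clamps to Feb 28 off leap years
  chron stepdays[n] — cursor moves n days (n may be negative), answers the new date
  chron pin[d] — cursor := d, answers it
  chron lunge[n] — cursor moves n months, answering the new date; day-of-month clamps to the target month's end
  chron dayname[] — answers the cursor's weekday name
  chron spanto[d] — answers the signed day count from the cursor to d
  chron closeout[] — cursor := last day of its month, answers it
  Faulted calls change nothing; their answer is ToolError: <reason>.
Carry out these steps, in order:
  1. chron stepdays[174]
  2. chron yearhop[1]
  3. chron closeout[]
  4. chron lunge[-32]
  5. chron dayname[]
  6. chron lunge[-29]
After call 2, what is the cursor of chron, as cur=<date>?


Answer: cur=1741-05-01

Derivation:
-> chron stepdays(174)
<- 1740-05-01
-> chron yearhop(1)
<- 1741-05-01
-> chron closeout()
<- 1741-05-31
-> chron lunge(-32)
<- 1738-09-30
-> chron dayname()
<- Tuesday
-> chron lunge(-29)
<- 1736-04-30


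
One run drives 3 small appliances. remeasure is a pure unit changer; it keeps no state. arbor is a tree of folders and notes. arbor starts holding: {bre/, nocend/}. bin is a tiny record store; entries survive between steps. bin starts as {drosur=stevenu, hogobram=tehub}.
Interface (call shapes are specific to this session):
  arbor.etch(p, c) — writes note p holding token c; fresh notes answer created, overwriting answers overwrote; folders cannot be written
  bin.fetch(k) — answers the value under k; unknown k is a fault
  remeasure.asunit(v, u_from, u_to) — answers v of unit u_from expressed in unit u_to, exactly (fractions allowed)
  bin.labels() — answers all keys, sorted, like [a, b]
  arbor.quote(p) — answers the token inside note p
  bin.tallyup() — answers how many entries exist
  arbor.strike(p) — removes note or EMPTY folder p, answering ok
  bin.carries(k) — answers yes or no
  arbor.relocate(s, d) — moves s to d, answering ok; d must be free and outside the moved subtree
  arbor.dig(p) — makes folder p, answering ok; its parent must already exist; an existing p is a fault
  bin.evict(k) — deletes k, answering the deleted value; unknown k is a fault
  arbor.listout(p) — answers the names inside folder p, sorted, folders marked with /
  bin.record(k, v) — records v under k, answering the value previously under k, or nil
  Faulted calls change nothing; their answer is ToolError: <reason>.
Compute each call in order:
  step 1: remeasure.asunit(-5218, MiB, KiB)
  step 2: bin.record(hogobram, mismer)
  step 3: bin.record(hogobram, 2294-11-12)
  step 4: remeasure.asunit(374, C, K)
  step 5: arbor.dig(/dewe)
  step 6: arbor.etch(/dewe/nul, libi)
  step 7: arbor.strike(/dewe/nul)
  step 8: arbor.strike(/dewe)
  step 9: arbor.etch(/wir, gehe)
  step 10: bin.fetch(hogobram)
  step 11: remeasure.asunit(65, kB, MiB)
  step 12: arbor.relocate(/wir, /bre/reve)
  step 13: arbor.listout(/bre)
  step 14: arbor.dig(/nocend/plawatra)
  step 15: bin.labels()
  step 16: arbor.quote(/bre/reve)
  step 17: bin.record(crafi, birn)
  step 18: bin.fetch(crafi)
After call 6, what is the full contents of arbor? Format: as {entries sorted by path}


Calling remeasure.asunit with v='-5218', u_from='MiB', u_to='KiB', and observe -5343232.
I use bin.record with k='hogobram', v='mismer', yielding tehub.
I try bin.record with k='hogobram', v='2294-11-12', yielding mismer.
I run remeasure.asunit with v='374', u_from='C', u_to='K', and get 12943/20.
Calling arbor.dig with p='/dewe': ok.
I try arbor.etch with p='/dewe/nul', c='libi', yielding created.
I use arbor.strike with p='/dewe/nul', and get ok.
Invoking arbor.strike with p='/dewe', → ok.
I invoke arbor.etch with p='/wir', c='gehe', and get created.
Using bin.fetch with k='hogobram', and get 2294-11-12.
Next I call remeasure.asunit with v='65', u_from='kB', u_to='MiB', → 8125/131072.
I use arbor.relocate with s='/wir', d='/bre/reve', → ok.
Next I call arbor.listout with p='/bre', and observe [reve].
Invoking arbor.dig with p='/nocend/plawatra', — result: ok.
I run bin.labels(), yielding [drosur, hogobram].
I call arbor.quote with p='/bre/reve': gehe.
Using bin.record with k='crafi', v='birn': nil.
Invoking bin.fetch with k='crafi', and get birn.

Answer: {bre/, dewe/, dewe/nul=libi, nocend/}


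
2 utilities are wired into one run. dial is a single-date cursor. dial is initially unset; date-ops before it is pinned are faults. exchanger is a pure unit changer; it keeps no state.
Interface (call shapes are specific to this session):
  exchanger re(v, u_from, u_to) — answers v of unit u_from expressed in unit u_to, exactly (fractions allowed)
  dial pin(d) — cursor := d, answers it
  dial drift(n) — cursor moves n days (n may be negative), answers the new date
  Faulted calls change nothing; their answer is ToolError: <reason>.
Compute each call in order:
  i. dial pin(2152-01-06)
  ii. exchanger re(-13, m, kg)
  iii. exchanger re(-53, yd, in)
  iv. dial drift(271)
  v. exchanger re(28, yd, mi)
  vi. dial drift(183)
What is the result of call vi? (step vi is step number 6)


CALL dial pin[2152-01-06]
RET  2152-01-06
CALL exchanger re[-13; m; kg]
RET  ToolError: incompatible units
CALL exchanger re[-53; yd; in]
RET  -1908
CALL dial drift[271]
RET  2152-10-03
CALL exchanger re[28; yd; mi]
RET  7/440
CALL dial drift[183]
RET  2153-04-04

Answer: 2153-04-04


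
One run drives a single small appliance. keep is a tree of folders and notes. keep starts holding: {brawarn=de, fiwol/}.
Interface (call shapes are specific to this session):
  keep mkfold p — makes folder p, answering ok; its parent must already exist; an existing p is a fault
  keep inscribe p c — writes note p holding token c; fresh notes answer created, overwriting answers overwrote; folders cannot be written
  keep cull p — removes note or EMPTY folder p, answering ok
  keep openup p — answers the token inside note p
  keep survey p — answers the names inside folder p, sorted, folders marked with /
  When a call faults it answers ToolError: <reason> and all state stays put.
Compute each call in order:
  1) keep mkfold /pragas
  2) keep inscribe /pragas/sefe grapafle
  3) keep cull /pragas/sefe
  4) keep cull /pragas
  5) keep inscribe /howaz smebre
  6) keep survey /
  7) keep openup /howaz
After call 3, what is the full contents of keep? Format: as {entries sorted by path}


==> keep mkfold(p='/pragas')
<== ok
==> keep inscribe(p='/pragas/sefe', c='grapafle')
<== created
==> keep cull(p='/pragas/sefe')
<== ok
==> keep cull(p='/pragas')
<== ok
==> keep inscribe(p='/howaz', c='smebre')
<== created
==> keep survey(p='/')
<== [brawarn, fiwol/, howaz]
==> keep openup(p='/howaz')
<== smebre

Answer: {brawarn=de, fiwol/, pragas/}


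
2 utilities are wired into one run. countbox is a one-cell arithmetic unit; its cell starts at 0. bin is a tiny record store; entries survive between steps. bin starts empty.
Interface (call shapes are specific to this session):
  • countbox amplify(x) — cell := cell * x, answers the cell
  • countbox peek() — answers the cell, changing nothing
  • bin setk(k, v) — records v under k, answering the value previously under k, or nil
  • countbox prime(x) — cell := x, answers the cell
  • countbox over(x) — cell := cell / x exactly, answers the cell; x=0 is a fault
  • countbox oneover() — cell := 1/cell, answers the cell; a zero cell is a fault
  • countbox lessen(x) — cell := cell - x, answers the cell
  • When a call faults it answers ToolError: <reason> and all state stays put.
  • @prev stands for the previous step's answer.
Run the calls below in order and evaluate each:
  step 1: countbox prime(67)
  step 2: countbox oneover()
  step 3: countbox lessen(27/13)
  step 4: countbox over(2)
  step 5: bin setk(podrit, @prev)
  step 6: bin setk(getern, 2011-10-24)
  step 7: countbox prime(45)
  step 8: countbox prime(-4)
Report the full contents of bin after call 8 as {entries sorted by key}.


Answer: {getern=2011-10-24, podrit=-898/871}

Derivation:
·→ countbox prime(x='67')
·← 67
·→ countbox oneover()
·← 1/67
·→ countbox lessen(x='27/13')
·← -1796/871
·→ countbox over(x='2')
·← -898/871
·→ bin setk(k='podrit', v='@prev')
·← nil
·→ bin setk(k='getern', v='2011-10-24')
·← nil
·→ countbox prime(x='45')
·← 45
·→ countbox prime(x='-4')
·← -4


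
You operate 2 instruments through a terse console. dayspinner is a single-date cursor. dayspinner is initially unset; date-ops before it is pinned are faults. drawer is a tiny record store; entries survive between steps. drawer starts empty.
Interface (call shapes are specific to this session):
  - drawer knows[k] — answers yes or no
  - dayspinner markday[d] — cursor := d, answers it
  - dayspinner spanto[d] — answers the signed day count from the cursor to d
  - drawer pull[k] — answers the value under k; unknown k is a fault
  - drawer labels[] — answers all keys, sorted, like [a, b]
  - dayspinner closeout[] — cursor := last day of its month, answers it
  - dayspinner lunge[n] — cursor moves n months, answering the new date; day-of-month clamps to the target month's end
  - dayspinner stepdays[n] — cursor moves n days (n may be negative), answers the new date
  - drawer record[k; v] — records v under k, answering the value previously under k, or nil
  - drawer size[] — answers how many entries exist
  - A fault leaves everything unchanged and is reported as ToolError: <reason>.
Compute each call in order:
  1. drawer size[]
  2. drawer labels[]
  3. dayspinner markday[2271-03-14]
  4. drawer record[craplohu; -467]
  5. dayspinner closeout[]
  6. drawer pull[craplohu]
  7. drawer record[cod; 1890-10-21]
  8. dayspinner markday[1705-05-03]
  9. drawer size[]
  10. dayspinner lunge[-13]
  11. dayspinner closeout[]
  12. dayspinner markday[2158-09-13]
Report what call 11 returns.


·→ drawer size()
·← 0
·→ drawer labels()
·← []
·→ dayspinner markday(d='2271-03-14')
·← 2271-03-14
·→ drawer record(k='craplohu', v='-467')
·← nil
·→ dayspinner closeout()
·← 2271-03-31
·→ drawer pull(k='craplohu')
·← -467
·→ drawer record(k='cod', v='1890-10-21')
·← nil
·→ dayspinner markday(d='1705-05-03')
·← 1705-05-03
·→ drawer size()
·← 2
·→ dayspinner lunge(n='-13')
·← 1704-04-03
·→ dayspinner closeout()
·← 1704-04-30
·→ dayspinner markday(d='2158-09-13')
·← 2158-09-13

Answer: 1704-04-30


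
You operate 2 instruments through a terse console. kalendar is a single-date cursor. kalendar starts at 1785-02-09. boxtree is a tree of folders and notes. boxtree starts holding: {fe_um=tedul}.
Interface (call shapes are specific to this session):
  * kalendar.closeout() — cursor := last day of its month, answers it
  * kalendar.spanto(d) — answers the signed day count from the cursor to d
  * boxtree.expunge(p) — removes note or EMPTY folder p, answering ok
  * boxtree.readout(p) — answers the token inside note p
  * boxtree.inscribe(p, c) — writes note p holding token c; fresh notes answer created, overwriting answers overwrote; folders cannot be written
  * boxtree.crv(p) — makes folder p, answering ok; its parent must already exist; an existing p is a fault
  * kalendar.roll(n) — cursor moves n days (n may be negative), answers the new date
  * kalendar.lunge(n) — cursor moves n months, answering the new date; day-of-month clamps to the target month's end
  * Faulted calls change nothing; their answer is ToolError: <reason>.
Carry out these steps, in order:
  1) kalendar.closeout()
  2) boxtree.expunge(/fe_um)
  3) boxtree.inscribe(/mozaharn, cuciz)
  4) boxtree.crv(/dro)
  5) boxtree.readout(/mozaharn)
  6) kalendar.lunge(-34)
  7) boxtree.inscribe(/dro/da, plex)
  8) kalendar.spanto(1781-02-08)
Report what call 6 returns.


Answer: 1782-04-28

Derivation:
>>> closeout
= 1785-02-28
>>> expunge p=/fe_um
= ok
>>> inscribe p=/mozaharn c=cuciz
= created
>>> crv p=/dro
= ok
>>> readout p=/mozaharn
= cuciz
>>> lunge n=-34
= 1782-04-28
>>> inscribe p=/dro/da c=plex
= created
>>> spanto d=1781-02-08
= -444


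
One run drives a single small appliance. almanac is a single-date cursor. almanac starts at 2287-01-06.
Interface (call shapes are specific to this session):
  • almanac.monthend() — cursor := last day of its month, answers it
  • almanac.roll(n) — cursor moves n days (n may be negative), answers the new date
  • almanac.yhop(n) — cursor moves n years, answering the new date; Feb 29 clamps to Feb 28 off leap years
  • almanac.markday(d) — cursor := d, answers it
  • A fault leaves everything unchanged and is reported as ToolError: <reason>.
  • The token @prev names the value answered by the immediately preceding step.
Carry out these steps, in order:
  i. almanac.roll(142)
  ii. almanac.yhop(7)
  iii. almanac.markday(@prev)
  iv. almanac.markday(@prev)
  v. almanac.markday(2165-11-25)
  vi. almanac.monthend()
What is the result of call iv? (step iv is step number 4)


Answer: 2294-05-28

Derivation:
~$ almanac.roll n=142
:: 2287-05-28
~$ almanac.yhop n=7
:: 2294-05-28
~$ almanac.markday d=@prev
:: 2294-05-28
~$ almanac.markday d=@prev
:: 2294-05-28
~$ almanac.markday d=2165-11-25
:: 2165-11-25
~$ almanac.monthend
:: 2165-11-30


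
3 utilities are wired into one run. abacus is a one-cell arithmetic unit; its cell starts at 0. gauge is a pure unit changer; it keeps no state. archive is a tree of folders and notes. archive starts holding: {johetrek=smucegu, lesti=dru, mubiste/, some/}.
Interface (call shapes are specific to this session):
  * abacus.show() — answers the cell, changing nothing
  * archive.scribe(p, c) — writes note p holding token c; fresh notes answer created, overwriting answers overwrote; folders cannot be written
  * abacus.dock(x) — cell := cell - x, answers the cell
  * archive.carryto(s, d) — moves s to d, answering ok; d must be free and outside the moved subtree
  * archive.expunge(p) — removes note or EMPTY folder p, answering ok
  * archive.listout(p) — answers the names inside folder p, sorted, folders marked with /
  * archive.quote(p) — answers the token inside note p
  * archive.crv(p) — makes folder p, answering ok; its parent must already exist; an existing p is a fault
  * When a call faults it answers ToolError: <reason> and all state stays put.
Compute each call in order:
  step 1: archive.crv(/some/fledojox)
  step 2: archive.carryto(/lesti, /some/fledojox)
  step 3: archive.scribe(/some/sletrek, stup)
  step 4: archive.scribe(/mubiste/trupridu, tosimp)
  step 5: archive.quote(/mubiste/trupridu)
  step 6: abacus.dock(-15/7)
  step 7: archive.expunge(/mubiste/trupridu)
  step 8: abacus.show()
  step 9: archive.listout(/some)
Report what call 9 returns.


Answer: [fledojox/, sletrek]

Derivation:
Do: crv[p: /some/fledojox]
See: ok
Do: carryto[s: /lesti; d: /some/fledojox]
See: ToolError: exists
Do: scribe[p: /some/sletrek; c: stup]
See: created
Do: scribe[p: /mubiste/trupridu; c: tosimp]
See: created
Do: quote[p: /mubiste/trupridu]
See: tosimp
Do: dock[x: -15/7]
See: 15/7
Do: expunge[p: /mubiste/trupridu]
See: ok
Do: show[]
See: 15/7
Do: listout[p: /some]
See: [fledojox/, sletrek]


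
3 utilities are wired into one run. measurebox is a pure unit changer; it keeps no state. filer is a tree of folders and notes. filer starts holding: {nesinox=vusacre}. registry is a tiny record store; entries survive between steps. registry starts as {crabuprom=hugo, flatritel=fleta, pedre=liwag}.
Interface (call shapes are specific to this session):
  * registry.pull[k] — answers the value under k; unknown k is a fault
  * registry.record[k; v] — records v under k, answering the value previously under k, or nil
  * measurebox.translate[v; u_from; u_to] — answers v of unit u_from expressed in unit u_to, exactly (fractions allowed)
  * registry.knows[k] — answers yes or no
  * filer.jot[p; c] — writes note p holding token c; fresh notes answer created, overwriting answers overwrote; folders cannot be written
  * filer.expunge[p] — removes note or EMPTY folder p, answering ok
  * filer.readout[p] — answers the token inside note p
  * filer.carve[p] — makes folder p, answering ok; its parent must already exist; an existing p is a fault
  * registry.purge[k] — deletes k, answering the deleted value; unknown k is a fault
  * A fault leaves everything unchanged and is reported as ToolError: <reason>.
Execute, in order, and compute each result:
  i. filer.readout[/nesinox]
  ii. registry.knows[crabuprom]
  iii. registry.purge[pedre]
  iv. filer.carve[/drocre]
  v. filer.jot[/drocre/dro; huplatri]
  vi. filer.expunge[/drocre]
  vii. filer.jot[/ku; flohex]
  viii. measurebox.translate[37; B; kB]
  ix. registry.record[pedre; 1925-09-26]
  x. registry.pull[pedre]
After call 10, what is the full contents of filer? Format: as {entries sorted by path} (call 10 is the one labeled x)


Answer: {drocre/, drocre/dro=huplatri, ku=flohex, nesinox=vusacre}

Derivation:
-- 1. filer.readout(p→/nesinox) => vusacre
-- 2. registry.knows(k→crabuprom) => yes
-- 3. registry.purge(k→pedre) => liwag
-- 4. filer.carve(p→/drocre) => ok
-- 5. filer.jot(p→/drocre/dro, c→huplatri) => created
-- 6. filer.expunge(p→/drocre) => ToolError: not empty
-- 7. filer.jot(p→/ku, c→flohex) => created
-- 8. measurebox.translate(v→37, u_from→B, u_to→kB) => 37/1000
-- 9. registry.record(k→pedre, v→1925-09-26) => nil
-- 10. registry.pull(k→pedre) => 1925-09-26


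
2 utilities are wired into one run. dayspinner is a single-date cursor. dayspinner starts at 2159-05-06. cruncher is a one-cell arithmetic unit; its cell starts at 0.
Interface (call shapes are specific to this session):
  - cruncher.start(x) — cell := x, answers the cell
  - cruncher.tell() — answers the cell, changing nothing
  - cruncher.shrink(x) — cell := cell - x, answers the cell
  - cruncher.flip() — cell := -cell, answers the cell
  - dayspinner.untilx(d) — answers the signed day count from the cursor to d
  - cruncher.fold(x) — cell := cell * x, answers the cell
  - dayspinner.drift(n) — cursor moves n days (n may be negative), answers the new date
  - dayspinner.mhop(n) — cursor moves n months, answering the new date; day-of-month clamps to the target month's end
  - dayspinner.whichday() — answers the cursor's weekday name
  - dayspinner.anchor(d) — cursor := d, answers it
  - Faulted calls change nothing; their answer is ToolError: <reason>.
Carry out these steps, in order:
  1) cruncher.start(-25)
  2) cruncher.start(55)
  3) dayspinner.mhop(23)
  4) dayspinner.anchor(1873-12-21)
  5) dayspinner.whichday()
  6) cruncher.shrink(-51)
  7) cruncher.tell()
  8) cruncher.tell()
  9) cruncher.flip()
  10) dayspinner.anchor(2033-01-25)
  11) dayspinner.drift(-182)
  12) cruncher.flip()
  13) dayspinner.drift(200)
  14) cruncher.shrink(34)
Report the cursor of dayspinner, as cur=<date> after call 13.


Answer: cur=2033-02-12

Derivation:
·→ cruncher.start(x→-25)
·← -25
·→ cruncher.start(x→55)
·← 55
·→ dayspinner.mhop(n→23)
·← 2161-04-06
·→ dayspinner.anchor(d→1873-12-21)
·← 1873-12-21
·→ dayspinner.whichday()
·← Sunday
·→ cruncher.shrink(x→-51)
·← 106
·→ cruncher.tell()
·← 106
·→ cruncher.tell()
·← 106
·→ cruncher.flip()
·← -106
·→ dayspinner.anchor(d→2033-01-25)
·← 2033-01-25
·→ dayspinner.drift(n→-182)
·← 2032-07-27
·→ cruncher.flip()
·← 106
·→ dayspinner.drift(n→200)
·← 2033-02-12
·→ cruncher.shrink(x→34)
·← 72
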